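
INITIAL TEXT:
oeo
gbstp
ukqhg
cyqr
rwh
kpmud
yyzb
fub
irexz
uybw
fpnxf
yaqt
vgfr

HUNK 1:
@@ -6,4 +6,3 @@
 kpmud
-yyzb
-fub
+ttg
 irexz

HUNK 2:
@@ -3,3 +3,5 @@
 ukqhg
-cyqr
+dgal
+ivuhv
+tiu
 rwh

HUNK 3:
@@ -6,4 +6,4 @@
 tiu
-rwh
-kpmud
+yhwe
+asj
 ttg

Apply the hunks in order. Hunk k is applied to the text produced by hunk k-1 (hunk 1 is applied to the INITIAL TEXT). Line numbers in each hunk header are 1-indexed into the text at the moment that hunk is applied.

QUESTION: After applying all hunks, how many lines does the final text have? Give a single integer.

Hunk 1: at line 6 remove [yyzb,fub] add [ttg] -> 12 lines: oeo gbstp ukqhg cyqr rwh kpmud ttg irexz uybw fpnxf yaqt vgfr
Hunk 2: at line 3 remove [cyqr] add [dgal,ivuhv,tiu] -> 14 lines: oeo gbstp ukqhg dgal ivuhv tiu rwh kpmud ttg irexz uybw fpnxf yaqt vgfr
Hunk 3: at line 6 remove [rwh,kpmud] add [yhwe,asj] -> 14 lines: oeo gbstp ukqhg dgal ivuhv tiu yhwe asj ttg irexz uybw fpnxf yaqt vgfr
Final line count: 14

Answer: 14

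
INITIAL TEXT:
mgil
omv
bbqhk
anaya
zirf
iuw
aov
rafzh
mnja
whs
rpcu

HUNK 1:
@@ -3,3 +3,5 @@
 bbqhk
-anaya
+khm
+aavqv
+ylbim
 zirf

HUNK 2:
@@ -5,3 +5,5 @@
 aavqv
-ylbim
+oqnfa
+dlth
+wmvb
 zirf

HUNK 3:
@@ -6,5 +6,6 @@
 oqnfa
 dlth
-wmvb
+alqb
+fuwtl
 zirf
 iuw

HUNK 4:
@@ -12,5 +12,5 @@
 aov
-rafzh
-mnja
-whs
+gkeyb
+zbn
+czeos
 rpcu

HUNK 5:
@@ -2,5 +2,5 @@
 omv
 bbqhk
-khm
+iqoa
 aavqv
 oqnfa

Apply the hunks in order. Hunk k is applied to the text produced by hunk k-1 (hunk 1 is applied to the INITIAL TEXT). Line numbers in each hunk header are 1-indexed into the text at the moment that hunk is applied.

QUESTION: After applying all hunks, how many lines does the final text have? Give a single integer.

Answer: 16

Derivation:
Hunk 1: at line 3 remove [anaya] add [khm,aavqv,ylbim] -> 13 lines: mgil omv bbqhk khm aavqv ylbim zirf iuw aov rafzh mnja whs rpcu
Hunk 2: at line 5 remove [ylbim] add [oqnfa,dlth,wmvb] -> 15 lines: mgil omv bbqhk khm aavqv oqnfa dlth wmvb zirf iuw aov rafzh mnja whs rpcu
Hunk 3: at line 6 remove [wmvb] add [alqb,fuwtl] -> 16 lines: mgil omv bbqhk khm aavqv oqnfa dlth alqb fuwtl zirf iuw aov rafzh mnja whs rpcu
Hunk 4: at line 12 remove [rafzh,mnja,whs] add [gkeyb,zbn,czeos] -> 16 lines: mgil omv bbqhk khm aavqv oqnfa dlth alqb fuwtl zirf iuw aov gkeyb zbn czeos rpcu
Hunk 5: at line 2 remove [khm] add [iqoa] -> 16 lines: mgil omv bbqhk iqoa aavqv oqnfa dlth alqb fuwtl zirf iuw aov gkeyb zbn czeos rpcu
Final line count: 16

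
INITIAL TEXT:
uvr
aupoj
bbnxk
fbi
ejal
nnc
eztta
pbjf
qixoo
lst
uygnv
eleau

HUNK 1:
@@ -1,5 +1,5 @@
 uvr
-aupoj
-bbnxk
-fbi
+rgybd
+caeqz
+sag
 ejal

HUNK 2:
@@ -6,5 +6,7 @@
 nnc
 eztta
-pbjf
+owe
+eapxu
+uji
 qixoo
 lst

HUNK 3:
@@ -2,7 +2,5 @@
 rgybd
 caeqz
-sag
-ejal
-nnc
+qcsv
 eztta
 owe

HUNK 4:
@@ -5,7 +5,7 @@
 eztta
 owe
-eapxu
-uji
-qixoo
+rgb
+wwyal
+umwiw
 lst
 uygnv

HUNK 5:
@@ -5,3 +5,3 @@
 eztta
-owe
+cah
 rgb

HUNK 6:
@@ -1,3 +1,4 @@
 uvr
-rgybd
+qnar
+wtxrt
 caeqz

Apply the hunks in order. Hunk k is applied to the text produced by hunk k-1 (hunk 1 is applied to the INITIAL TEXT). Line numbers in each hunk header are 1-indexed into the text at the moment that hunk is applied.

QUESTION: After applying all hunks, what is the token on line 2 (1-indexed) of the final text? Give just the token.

Answer: qnar

Derivation:
Hunk 1: at line 1 remove [aupoj,bbnxk,fbi] add [rgybd,caeqz,sag] -> 12 lines: uvr rgybd caeqz sag ejal nnc eztta pbjf qixoo lst uygnv eleau
Hunk 2: at line 6 remove [pbjf] add [owe,eapxu,uji] -> 14 lines: uvr rgybd caeqz sag ejal nnc eztta owe eapxu uji qixoo lst uygnv eleau
Hunk 3: at line 2 remove [sag,ejal,nnc] add [qcsv] -> 12 lines: uvr rgybd caeqz qcsv eztta owe eapxu uji qixoo lst uygnv eleau
Hunk 4: at line 5 remove [eapxu,uji,qixoo] add [rgb,wwyal,umwiw] -> 12 lines: uvr rgybd caeqz qcsv eztta owe rgb wwyal umwiw lst uygnv eleau
Hunk 5: at line 5 remove [owe] add [cah] -> 12 lines: uvr rgybd caeqz qcsv eztta cah rgb wwyal umwiw lst uygnv eleau
Hunk 6: at line 1 remove [rgybd] add [qnar,wtxrt] -> 13 lines: uvr qnar wtxrt caeqz qcsv eztta cah rgb wwyal umwiw lst uygnv eleau
Final line 2: qnar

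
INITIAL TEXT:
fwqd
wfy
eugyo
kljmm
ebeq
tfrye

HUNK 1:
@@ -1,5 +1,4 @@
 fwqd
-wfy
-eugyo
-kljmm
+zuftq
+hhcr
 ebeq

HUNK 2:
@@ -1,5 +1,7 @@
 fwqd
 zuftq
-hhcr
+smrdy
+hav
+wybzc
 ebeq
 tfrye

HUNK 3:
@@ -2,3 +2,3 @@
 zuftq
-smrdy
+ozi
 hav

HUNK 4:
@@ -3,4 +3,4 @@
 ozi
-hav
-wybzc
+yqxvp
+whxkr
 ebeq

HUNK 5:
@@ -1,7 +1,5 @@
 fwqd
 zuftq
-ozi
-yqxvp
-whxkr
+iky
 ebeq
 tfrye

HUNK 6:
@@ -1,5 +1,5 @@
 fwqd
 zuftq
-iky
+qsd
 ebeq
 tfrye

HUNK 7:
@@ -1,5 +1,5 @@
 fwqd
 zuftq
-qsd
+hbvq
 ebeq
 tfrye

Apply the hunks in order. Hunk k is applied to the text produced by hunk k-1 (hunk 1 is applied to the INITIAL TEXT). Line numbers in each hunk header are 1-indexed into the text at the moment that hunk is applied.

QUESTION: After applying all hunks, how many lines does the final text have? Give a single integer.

Hunk 1: at line 1 remove [wfy,eugyo,kljmm] add [zuftq,hhcr] -> 5 lines: fwqd zuftq hhcr ebeq tfrye
Hunk 2: at line 1 remove [hhcr] add [smrdy,hav,wybzc] -> 7 lines: fwqd zuftq smrdy hav wybzc ebeq tfrye
Hunk 3: at line 2 remove [smrdy] add [ozi] -> 7 lines: fwqd zuftq ozi hav wybzc ebeq tfrye
Hunk 4: at line 3 remove [hav,wybzc] add [yqxvp,whxkr] -> 7 lines: fwqd zuftq ozi yqxvp whxkr ebeq tfrye
Hunk 5: at line 1 remove [ozi,yqxvp,whxkr] add [iky] -> 5 lines: fwqd zuftq iky ebeq tfrye
Hunk 6: at line 1 remove [iky] add [qsd] -> 5 lines: fwqd zuftq qsd ebeq tfrye
Hunk 7: at line 1 remove [qsd] add [hbvq] -> 5 lines: fwqd zuftq hbvq ebeq tfrye
Final line count: 5

Answer: 5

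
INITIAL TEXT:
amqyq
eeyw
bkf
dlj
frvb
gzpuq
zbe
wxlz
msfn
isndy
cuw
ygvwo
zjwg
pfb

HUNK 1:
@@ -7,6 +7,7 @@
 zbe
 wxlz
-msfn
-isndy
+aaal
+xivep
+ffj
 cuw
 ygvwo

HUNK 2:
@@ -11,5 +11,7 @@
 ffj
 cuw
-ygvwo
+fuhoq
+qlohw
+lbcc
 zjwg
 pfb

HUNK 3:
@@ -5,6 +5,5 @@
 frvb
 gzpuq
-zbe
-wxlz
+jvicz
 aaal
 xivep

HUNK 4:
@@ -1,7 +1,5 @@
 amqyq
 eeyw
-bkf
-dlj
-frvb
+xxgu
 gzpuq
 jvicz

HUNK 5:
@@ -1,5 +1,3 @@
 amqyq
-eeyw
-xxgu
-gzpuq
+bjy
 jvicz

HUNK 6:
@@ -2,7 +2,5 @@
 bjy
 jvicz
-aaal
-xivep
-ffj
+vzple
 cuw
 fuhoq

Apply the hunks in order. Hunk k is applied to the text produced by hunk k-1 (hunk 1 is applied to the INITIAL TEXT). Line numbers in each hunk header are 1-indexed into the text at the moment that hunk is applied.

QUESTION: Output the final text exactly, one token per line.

Hunk 1: at line 7 remove [msfn,isndy] add [aaal,xivep,ffj] -> 15 lines: amqyq eeyw bkf dlj frvb gzpuq zbe wxlz aaal xivep ffj cuw ygvwo zjwg pfb
Hunk 2: at line 11 remove [ygvwo] add [fuhoq,qlohw,lbcc] -> 17 lines: amqyq eeyw bkf dlj frvb gzpuq zbe wxlz aaal xivep ffj cuw fuhoq qlohw lbcc zjwg pfb
Hunk 3: at line 5 remove [zbe,wxlz] add [jvicz] -> 16 lines: amqyq eeyw bkf dlj frvb gzpuq jvicz aaal xivep ffj cuw fuhoq qlohw lbcc zjwg pfb
Hunk 4: at line 1 remove [bkf,dlj,frvb] add [xxgu] -> 14 lines: amqyq eeyw xxgu gzpuq jvicz aaal xivep ffj cuw fuhoq qlohw lbcc zjwg pfb
Hunk 5: at line 1 remove [eeyw,xxgu,gzpuq] add [bjy] -> 12 lines: amqyq bjy jvicz aaal xivep ffj cuw fuhoq qlohw lbcc zjwg pfb
Hunk 6: at line 2 remove [aaal,xivep,ffj] add [vzple] -> 10 lines: amqyq bjy jvicz vzple cuw fuhoq qlohw lbcc zjwg pfb

Answer: amqyq
bjy
jvicz
vzple
cuw
fuhoq
qlohw
lbcc
zjwg
pfb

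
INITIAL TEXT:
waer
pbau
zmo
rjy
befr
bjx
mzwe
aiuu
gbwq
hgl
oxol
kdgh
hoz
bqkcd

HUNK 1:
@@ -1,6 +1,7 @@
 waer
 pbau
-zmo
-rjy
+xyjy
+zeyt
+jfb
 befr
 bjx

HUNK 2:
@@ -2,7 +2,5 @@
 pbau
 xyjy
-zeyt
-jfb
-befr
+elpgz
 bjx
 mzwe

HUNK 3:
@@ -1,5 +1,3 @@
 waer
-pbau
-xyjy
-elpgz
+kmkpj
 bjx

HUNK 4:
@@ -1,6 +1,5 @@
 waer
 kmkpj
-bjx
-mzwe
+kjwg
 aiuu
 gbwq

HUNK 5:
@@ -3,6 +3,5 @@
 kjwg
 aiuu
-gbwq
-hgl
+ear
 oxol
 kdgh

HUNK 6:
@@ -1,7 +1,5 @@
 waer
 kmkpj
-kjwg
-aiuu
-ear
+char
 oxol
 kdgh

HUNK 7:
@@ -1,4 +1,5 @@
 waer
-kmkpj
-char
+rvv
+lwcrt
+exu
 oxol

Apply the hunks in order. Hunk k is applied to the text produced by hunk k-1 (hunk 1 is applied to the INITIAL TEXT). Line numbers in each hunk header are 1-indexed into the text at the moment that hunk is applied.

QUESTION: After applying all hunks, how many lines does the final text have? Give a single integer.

Answer: 8

Derivation:
Hunk 1: at line 1 remove [zmo,rjy] add [xyjy,zeyt,jfb] -> 15 lines: waer pbau xyjy zeyt jfb befr bjx mzwe aiuu gbwq hgl oxol kdgh hoz bqkcd
Hunk 2: at line 2 remove [zeyt,jfb,befr] add [elpgz] -> 13 lines: waer pbau xyjy elpgz bjx mzwe aiuu gbwq hgl oxol kdgh hoz bqkcd
Hunk 3: at line 1 remove [pbau,xyjy,elpgz] add [kmkpj] -> 11 lines: waer kmkpj bjx mzwe aiuu gbwq hgl oxol kdgh hoz bqkcd
Hunk 4: at line 1 remove [bjx,mzwe] add [kjwg] -> 10 lines: waer kmkpj kjwg aiuu gbwq hgl oxol kdgh hoz bqkcd
Hunk 5: at line 3 remove [gbwq,hgl] add [ear] -> 9 lines: waer kmkpj kjwg aiuu ear oxol kdgh hoz bqkcd
Hunk 6: at line 1 remove [kjwg,aiuu,ear] add [char] -> 7 lines: waer kmkpj char oxol kdgh hoz bqkcd
Hunk 7: at line 1 remove [kmkpj,char] add [rvv,lwcrt,exu] -> 8 lines: waer rvv lwcrt exu oxol kdgh hoz bqkcd
Final line count: 8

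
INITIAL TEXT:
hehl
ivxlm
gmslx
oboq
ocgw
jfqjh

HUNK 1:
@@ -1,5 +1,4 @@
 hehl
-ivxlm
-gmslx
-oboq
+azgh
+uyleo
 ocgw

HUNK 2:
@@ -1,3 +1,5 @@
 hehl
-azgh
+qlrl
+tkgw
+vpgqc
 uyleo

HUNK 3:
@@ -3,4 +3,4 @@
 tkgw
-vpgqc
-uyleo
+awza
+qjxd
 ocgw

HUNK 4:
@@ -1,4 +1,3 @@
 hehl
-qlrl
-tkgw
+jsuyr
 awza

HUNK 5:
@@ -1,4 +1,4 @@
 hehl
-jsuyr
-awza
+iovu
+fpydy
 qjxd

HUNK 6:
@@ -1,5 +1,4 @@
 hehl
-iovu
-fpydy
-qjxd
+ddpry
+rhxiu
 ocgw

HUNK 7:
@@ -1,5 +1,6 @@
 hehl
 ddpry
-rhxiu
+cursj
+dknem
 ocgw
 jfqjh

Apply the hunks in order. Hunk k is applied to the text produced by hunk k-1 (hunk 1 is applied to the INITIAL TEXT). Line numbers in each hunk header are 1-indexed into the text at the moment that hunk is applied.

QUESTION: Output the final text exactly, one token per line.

Answer: hehl
ddpry
cursj
dknem
ocgw
jfqjh

Derivation:
Hunk 1: at line 1 remove [ivxlm,gmslx,oboq] add [azgh,uyleo] -> 5 lines: hehl azgh uyleo ocgw jfqjh
Hunk 2: at line 1 remove [azgh] add [qlrl,tkgw,vpgqc] -> 7 lines: hehl qlrl tkgw vpgqc uyleo ocgw jfqjh
Hunk 3: at line 3 remove [vpgqc,uyleo] add [awza,qjxd] -> 7 lines: hehl qlrl tkgw awza qjxd ocgw jfqjh
Hunk 4: at line 1 remove [qlrl,tkgw] add [jsuyr] -> 6 lines: hehl jsuyr awza qjxd ocgw jfqjh
Hunk 5: at line 1 remove [jsuyr,awza] add [iovu,fpydy] -> 6 lines: hehl iovu fpydy qjxd ocgw jfqjh
Hunk 6: at line 1 remove [iovu,fpydy,qjxd] add [ddpry,rhxiu] -> 5 lines: hehl ddpry rhxiu ocgw jfqjh
Hunk 7: at line 1 remove [rhxiu] add [cursj,dknem] -> 6 lines: hehl ddpry cursj dknem ocgw jfqjh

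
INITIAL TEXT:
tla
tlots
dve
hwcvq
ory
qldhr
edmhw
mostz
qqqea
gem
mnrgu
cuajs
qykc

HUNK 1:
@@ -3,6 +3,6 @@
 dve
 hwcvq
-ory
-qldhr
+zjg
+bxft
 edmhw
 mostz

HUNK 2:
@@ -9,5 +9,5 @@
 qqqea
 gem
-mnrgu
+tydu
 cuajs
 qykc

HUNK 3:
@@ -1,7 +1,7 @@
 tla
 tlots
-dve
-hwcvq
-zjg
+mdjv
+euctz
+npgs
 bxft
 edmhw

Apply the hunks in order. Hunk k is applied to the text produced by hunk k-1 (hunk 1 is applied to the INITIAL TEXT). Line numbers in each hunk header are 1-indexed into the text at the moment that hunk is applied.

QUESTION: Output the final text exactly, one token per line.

Answer: tla
tlots
mdjv
euctz
npgs
bxft
edmhw
mostz
qqqea
gem
tydu
cuajs
qykc

Derivation:
Hunk 1: at line 3 remove [ory,qldhr] add [zjg,bxft] -> 13 lines: tla tlots dve hwcvq zjg bxft edmhw mostz qqqea gem mnrgu cuajs qykc
Hunk 2: at line 9 remove [mnrgu] add [tydu] -> 13 lines: tla tlots dve hwcvq zjg bxft edmhw mostz qqqea gem tydu cuajs qykc
Hunk 3: at line 1 remove [dve,hwcvq,zjg] add [mdjv,euctz,npgs] -> 13 lines: tla tlots mdjv euctz npgs bxft edmhw mostz qqqea gem tydu cuajs qykc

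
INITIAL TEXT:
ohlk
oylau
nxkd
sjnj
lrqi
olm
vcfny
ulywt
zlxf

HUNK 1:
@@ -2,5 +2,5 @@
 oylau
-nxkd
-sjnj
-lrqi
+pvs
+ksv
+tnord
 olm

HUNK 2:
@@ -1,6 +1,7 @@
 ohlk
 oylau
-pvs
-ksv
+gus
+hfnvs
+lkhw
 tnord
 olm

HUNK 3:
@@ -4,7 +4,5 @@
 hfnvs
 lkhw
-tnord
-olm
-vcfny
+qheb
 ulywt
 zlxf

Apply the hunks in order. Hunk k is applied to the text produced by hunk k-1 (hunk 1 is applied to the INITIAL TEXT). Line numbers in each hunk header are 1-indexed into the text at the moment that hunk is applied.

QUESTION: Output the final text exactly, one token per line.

Answer: ohlk
oylau
gus
hfnvs
lkhw
qheb
ulywt
zlxf

Derivation:
Hunk 1: at line 2 remove [nxkd,sjnj,lrqi] add [pvs,ksv,tnord] -> 9 lines: ohlk oylau pvs ksv tnord olm vcfny ulywt zlxf
Hunk 2: at line 1 remove [pvs,ksv] add [gus,hfnvs,lkhw] -> 10 lines: ohlk oylau gus hfnvs lkhw tnord olm vcfny ulywt zlxf
Hunk 3: at line 4 remove [tnord,olm,vcfny] add [qheb] -> 8 lines: ohlk oylau gus hfnvs lkhw qheb ulywt zlxf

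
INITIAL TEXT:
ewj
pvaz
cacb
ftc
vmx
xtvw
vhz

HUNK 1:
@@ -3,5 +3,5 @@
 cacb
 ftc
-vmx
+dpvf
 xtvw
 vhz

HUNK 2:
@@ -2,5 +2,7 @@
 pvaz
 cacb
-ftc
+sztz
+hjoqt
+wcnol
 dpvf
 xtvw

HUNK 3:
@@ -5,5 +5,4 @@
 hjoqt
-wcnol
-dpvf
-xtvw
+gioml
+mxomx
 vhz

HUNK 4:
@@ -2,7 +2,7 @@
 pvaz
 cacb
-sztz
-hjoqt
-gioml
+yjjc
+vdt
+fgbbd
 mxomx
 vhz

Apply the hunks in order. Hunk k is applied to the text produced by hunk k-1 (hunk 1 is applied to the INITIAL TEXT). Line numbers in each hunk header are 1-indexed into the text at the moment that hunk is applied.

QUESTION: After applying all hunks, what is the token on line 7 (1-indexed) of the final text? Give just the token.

Hunk 1: at line 3 remove [vmx] add [dpvf] -> 7 lines: ewj pvaz cacb ftc dpvf xtvw vhz
Hunk 2: at line 2 remove [ftc] add [sztz,hjoqt,wcnol] -> 9 lines: ewj pvaz cacb sztz hjoqt wcnol dpvf xtvw vhz
Hunk 3: at line 5 remove [wcnol,dpvf,xtvw] add [gioml,mxomx] -> 8 lines: ewj pvaz cacb sztz hjoqt gioml mxomx vhz
Hunk 4: at line 2 remove [sztz,hjoqt,gioml] add [yjjc,vdt,fgbbd] -> 8 lines: ewj pvaz cacb yjjc vdt fgbbd mxomx vhz
Final line 7: mxomx

Answer: mxomx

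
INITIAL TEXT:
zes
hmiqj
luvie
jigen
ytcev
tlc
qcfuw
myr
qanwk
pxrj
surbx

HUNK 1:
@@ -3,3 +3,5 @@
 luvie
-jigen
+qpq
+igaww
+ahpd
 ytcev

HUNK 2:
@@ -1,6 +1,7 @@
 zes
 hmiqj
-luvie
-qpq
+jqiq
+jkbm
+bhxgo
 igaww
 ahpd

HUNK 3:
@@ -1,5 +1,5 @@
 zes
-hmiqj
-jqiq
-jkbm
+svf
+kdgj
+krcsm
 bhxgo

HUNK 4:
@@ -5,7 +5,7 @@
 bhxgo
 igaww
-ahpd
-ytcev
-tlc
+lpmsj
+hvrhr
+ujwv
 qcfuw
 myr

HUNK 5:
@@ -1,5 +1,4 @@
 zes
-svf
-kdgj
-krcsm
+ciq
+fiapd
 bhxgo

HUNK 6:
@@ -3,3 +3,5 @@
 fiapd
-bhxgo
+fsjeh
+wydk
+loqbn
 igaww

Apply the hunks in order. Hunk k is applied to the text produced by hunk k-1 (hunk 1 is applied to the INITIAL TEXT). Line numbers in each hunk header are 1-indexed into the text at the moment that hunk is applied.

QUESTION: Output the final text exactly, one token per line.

Answer: zes
ciq
fiapd
fsjeh
wydk
loqbn
igaww
lpmsj
hvrhr
ujwv
qcfuw
myr
qanwk
pxrj
surbx

Derivation:
Hunk 1: at line 3 remove [jigen] add [qpq,igaww,ahpd] -> 13 lines: zes hmiqj luvie qpq igaww ahpd ytcev tlc qcfuw myr qanwk pxrj surbx
Hunk 2: at line 1 remove [luvie,qpq] add [jqiq,jkbm,bhxgo] -> 14 lines: zes hmiqj jqiq jkbm bhxgo igaww ahpd ytcev tlc qcfuw myr qanwk pxrj surbx
Hunk 3: at line 1 remove [hmiqj,jqiq,jkbm] add [svf,kdgj,krcsm] -> 14 lines: zes svf kdgj krcsm bhxgo igaww ahpd ytcev tlc qcfuw myr qanwk pxrj surbx
Hunk 4: at line 5 remove [ahpd,ytcev,tlc] add [lpmsj,hvrhr,ujwv] -> 14 lines: zes svf kdgj krcsm bhxgo igaww lpmsj hvrhr ujwv qcfuw myr qanwk pxrj surbx
Hunk 5: at line 1 remove [svf,kdgj,krcsm] add [ciq,fiapd] -> 13 lines: zes ciq fiapd bhxgo igaww lpmsj hvrhr ujwv qcfuw myr qanwk pxrj surbx
Hunk 6: at line 3 remove [bhxgo] add [fsjeh,wydk,loqbn] -> 15 lines: zes ciq fiapd fsjeh wydk loqbn igaww lpmsj hvrhr ujwv qcfuw myr qanwk pxrj surbx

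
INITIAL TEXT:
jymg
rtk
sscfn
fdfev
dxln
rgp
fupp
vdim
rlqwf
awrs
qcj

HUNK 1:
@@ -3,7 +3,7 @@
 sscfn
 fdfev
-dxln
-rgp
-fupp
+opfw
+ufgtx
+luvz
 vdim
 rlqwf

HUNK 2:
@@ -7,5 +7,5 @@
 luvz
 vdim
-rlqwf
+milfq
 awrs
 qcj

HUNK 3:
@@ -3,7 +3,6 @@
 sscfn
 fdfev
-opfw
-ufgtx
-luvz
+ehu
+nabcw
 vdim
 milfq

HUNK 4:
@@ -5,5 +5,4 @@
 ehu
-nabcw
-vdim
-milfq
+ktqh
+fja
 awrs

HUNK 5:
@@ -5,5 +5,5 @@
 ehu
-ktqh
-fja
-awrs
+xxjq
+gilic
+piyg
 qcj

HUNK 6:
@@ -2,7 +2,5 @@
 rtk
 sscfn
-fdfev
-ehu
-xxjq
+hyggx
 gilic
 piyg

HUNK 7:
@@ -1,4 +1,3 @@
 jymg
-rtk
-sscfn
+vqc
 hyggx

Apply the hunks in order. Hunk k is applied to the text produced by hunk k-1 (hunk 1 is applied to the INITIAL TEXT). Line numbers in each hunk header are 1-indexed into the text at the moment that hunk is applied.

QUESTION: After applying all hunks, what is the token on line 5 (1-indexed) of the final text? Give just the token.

Hunk 1: at line 3 remove [dxln,rgp,fupp] add [opfw,ufgtx,luvz] -> 11 lines: jymg rtk sscfn fdfev opfw ufgtx luvz vdim rlqwf awrs qcj
Hunk 2: at line 7 remove [rlqwf] add [milfq] -> 11 lines: jymg rtk sscfn fdfev opfw ufgtx luvz vdim milfq awrs qcj
Hunk 3: at line 3 remove [opfw,ufgtx,luvz] add [ehu,nabcw] -> 10 lines: jymg rtk sscfn fdfev ehu nabcw vdim milfq awrs qcj
Hunk 4: at line 5 remove [nabcw,vdim,milfq] add [ktqh,fja] -> 9 lines: jymg rtk sscfn fdfev ehu ktqh fja awrs qcj
Hunk 5: at line 5 remove [ktqh,fja,awrs] add [xxjq,gilic,piyg] -> 9 lines: jymg rtk sscfn fdfev ehu xxjq gilic piyg qcj
Hunk 6: at line 2 remove [fdfev,ehu,xxjq] add [hyggx] -> 7 lines: jymg rtk sscfn hyggx gilic piyg qcj
Hunk 7: at line 1 remove [rtk,sscfn] add [vqc] -> 6 lines: jymg vqc hyggx gilic piyg qcj
Final line 5: piyg

Answer: piyg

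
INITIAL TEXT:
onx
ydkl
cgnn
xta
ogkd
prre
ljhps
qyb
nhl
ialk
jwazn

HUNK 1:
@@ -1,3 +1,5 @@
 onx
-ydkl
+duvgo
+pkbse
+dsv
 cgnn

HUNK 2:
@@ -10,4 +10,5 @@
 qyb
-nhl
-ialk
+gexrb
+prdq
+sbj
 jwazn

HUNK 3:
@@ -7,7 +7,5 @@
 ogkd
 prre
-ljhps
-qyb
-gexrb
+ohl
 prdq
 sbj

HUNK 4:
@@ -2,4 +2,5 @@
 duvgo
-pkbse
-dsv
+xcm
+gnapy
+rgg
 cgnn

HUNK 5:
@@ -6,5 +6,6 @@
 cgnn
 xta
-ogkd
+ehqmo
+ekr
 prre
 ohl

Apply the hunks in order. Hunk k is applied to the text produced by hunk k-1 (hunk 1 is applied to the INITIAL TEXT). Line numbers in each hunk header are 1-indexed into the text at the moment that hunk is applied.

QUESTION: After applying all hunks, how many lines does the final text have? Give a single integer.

Hunk 1: at line 1 remove [ydkl] add [duvgo,pkbse,dsv] -> 13 lines: onx duvgo pkbse dsv cgnn xta ogkd prre ljhps qyb nhl ialk jwazn
Hunk 2: at line 10 remove [nhl,ialk] add [gexrb,prdq,sbj] -> 14 lines: onx duvgo pkbse dsv cgnn xta ogkd prre ljhps qyb gexrb prdq sbj jwazn
Hunk 3: at line 7 remove [ljhps,qyb,gexrb] add [ohl] -> 12 lines: onx duvgo pkbse dsv cgnn xta ogkd prre ohl prdq sbj jwazn
Hunk 4: at line 2 remove [pkbse,dsv] add [xcm,gnapy,rgg] -> 13 lines: onx duvgo xcm gnapy rgg cgnn xta ogkd prre ohl prdq sbj jwazn
Hunk 5: at line 6 remove [ogkd] add [ehqmo,ekr] -> 14 lines: onx duvgo xcm gnapy rgg cgnn xta ehqmo ekr prre ohl prdq sbj jwazn
Final line count: 14

Answer: 14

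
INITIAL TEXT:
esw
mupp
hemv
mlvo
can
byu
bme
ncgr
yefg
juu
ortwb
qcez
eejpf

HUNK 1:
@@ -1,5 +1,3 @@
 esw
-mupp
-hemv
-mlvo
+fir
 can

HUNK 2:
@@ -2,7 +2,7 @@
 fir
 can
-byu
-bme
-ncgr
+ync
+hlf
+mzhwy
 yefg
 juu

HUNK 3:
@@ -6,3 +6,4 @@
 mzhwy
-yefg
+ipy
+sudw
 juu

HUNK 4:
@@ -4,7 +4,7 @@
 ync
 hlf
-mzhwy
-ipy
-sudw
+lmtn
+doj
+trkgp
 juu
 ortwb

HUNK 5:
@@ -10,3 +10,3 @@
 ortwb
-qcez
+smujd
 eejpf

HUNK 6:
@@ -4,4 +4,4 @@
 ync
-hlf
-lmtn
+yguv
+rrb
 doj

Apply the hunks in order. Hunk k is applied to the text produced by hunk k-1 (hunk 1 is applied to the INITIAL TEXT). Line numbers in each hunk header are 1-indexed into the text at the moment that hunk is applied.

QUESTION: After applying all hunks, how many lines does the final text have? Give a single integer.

Answer: 12

Derivation:
Hunk 1: at line 1 remove [mupp,hemv,mlvo] add [fir] -> 11 lines: esw fir can byu bme ncgr yefg juu ortwb qcez eejpf
Hunk 2: at line 2 remove [byu,bme,ncgr] add [ync,hlf,mzhwy] -> 11 lines: esw fir can ync hlf mzhwy yefg juu ortwb qcez eejpf
Hunk 3: at line 6 remove [yefg] add [ipy,sudw] -> 12 lines: esw fir can ync hlf mzhwy ipy sudw juu ortwb qcez eejpf
Hunk 4: at line 4 remove [mzhwy,ipy,sudw] add [lmtn,doj,trkgp] -> 12 lines: esw fir can ync hlf lmtn doj trkgp juu ortwb qcez eejpf
Hunk 5: at line 10 remove [qcez] add [smujd] -> 12 lines: esw fir can ync hlf lmtn doj trkgp juu ortwb smujd eejpf
Hunk 6: at line 4 remove [hlf,lmtn] add [yguv,rrb] -> 12 lines: esw fir can ync yguv rrb doj trkgp juu ortwb smujd eejpf
Final line count: 12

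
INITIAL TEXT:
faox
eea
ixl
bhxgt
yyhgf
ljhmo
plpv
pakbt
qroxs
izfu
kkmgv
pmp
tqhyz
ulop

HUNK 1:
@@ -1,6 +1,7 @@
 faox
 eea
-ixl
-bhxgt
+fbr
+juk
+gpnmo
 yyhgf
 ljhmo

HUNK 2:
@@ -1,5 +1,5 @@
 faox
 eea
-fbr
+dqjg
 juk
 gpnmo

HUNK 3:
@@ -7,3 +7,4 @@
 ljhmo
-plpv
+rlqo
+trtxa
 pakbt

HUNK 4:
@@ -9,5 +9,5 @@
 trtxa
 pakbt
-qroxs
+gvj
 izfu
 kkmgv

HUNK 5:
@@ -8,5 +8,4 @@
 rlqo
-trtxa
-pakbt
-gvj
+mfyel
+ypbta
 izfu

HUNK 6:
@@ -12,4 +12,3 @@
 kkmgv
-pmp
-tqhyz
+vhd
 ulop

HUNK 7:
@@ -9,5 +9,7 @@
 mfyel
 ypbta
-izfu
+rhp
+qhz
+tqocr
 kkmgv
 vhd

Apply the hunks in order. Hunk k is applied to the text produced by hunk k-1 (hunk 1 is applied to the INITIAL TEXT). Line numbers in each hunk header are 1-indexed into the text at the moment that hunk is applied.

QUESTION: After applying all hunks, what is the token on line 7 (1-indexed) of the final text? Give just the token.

Answer: ljhmo

Derivation:
Hunk 1: at line 1 remove [ixl,bhxgt] add [fbr,juk,gpnmo] -> 15 lines: faox eea fbr juk gpnmo yyhgf ljhmo plpv pakbt qroxs izfu kkmgv pmp tqhyz ulop
Hunk 2: at line 1 remove [fbr] add [dqjg] -> 15 lines: faox eea dqjg juk gpnmo yyhgf ljhmo plpv pakbt qroxs izfu kkmgv pmp tqhyz ulop
Hunk 3: at line 7 remove [plpv] add [rlqo,trtxa] -> 16 lines: faox eea dqjg juk gpnmo yyhgf ljhmo rlqo trtxa pakbt qroxs izfu kkmgv pmp tqhyz ulop
Hunk 4: at line 9 remove [qroxs] add [gvj] -> 16 lines: faox eea dqjg juk gpnmo yyhgf ljhmo rlqo trtxa pakbt gvj izfu kkmgv pmp tqhyz ulop
Hunk 5: at line 8 remove [trtxa,pakbt,gvj] add [mfyel,ypbta] -> 15 lines: faox eea dqjg juk gpnmo yyhgf ljhmo rlqo mfyel ypbta izfu kkmgv pmp tqhyz ulop
Hunk 6: at line 12 remove [pmp,tqhyz] add [vhd] -> 14 lines: faox eea dqjg juk gpnmo yyhgf ljhmo rlqo mfyel ypbta izfu kkmgv vhd ulop
Hunk 7: at line 9 remove [izfu] add [rhp,qhz,tqocr] -> 16 lines: faox eea dqjg juk gpnmo yyhgf ljhmo rlqo mfyel ypbta rhp qhz tqocr kkmgv vhd ulop
Final line 7: ljhmo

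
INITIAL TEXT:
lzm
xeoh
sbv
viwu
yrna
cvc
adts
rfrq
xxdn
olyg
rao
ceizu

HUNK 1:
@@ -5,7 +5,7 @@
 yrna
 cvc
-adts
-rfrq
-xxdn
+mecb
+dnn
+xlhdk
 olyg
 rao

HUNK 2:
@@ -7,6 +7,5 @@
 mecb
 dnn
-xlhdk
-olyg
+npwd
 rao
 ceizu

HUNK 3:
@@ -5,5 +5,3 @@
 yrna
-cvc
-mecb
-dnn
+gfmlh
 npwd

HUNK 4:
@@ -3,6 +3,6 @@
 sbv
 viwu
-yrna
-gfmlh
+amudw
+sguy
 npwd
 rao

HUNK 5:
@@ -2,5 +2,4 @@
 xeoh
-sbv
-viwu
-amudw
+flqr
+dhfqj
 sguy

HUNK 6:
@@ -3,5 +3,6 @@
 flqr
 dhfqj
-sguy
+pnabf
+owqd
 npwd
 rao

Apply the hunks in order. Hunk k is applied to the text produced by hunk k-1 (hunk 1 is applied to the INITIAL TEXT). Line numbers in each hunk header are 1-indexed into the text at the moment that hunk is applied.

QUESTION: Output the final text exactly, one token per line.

Hunk 1: at line 5 remove [adts,rfrq,xxdn] add [mecb,dnn,xlhdk] -> 12 lines: lzm xeoh sbv viwu yrna cvc mecb dnn xlhdk olyg rao ceizu
Hunk 2: at line 7 remove [xlhdk,olyg] add [npwd] -> 11 lines: lzm xeoh sbv viwu yrna cvc mecb dnn npwd rao ceizu
Hunk 3: at line 5 remove [cvc,mecb,dnn] add [gfmlh] -> 9 lines: lzm xeoh sbv viwu yrna gfmlh npwd rao ceizu
Hunk 4: at line 3 remove [yrna,gfmlh] add [amudw,sguy] -> 9 lines: lzm xeoh sbv viwu amudw sguy npwd rao ceizu
Hunk 5: at line 2 remove [sbv,viwu,amudw] add [flqr,dhfqj] -> 8 lines: lzm xeoh flqr dhfqj sguy npwd rao ceizu
Hunk 6: at line 3 remove [sguy] add [pnabf,owqd] -> 9 lines: lzm xeoh flqr dhfqj pnabf owqd npwd rao ceizu

Answer: lzm
xeoh
flqr
dhfqj
pnabf
owqd
npwd
rao
ceizu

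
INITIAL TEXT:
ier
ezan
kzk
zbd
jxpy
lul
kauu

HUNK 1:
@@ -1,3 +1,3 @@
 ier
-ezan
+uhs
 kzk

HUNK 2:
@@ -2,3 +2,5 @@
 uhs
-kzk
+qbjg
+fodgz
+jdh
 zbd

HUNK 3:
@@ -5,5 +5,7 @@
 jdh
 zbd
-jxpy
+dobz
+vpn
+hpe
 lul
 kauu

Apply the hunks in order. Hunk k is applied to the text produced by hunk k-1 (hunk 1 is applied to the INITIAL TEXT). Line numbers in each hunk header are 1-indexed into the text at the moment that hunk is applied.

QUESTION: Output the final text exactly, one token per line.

Answer: ier
uhs
qbjg
fodgz
jdh
zbd
dobz
vpn
hpe
lul
kauu

Derivation:
Hunk 1: at line 1 remove [ezan] add [uhs] -> 7 lines: ier uhs kzk zbd jxpy lul kauu
Hunk 2: at line 2 remove [kzk] add [qbjg,fodgz,jdh] -> 9 lines: ier uhs qbjg fodgz jdh zbd jxpy lul kauu
Hunk 3: at line 5 remove [jxpy] add [dobz,vpn,hpe] -> 11 lines: ier uhs qbjg fodgz jdh zbd dobz vpn hpe lul kauu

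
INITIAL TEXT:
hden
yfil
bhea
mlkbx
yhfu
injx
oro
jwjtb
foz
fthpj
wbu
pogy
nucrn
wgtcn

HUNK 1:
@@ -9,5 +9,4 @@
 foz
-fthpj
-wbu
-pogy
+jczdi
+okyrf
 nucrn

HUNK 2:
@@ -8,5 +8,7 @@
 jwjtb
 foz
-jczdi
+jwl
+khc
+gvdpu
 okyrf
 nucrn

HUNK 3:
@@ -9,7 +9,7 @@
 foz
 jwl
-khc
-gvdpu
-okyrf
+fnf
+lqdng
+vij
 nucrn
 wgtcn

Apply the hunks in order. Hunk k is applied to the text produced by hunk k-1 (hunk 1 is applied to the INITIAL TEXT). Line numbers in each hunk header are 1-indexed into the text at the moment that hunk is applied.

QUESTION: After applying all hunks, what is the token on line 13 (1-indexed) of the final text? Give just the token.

Hunk 1: at line 9 remove [fthpj,wbu,pogy] add [jczdi,okyrf] -> 13 lines: hden yfil bhea mlkbx yhfu injx oro jwjtb foz jczdi okyrf nucrn wgtcn
Hunk 2: at line 8 remove [jczdi] add [jwl,khc,gvdpu] -> 15 lines: hden yfil bhea mlkbx yhfu injx oro jwjtb foz jwl khc gvdpu okyrf nucrn wgtcn
Hunk 3: at line 9 remove [khc,gvdpu,okyrf] add [fnf,lqdng,vij] -> 15 lines: hden yfil bhea mlkbx yhfu injx oro jwjtb foz jwl fnf lqdng vij nucrn wgtcn
Final line 13: vij

Answer: vij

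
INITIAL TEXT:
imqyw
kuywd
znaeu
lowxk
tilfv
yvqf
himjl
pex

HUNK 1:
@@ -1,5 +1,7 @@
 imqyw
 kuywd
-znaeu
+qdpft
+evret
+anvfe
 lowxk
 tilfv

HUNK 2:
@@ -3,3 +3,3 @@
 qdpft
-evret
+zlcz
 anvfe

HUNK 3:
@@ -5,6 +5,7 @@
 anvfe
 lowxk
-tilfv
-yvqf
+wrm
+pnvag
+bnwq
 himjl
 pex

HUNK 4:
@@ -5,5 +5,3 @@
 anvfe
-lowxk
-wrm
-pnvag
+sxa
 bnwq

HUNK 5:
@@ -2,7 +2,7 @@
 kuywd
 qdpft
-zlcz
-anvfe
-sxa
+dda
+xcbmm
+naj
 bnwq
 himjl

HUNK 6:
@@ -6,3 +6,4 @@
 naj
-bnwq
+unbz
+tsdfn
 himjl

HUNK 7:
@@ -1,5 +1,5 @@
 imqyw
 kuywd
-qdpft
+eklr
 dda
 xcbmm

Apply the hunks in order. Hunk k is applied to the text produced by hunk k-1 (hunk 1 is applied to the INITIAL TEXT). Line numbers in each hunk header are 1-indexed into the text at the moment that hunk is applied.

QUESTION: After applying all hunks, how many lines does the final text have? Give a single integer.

Hunk 1: at line 1 remove [znaeu] add [qdpft,evret,anvfe] -> 10 lines: imqyw kuywd qdpft evret anvfe lowxk tilfv yvqf himjl pex
Hunk 2: at line 3 remove [evret] add [zlcz] -> 10 lines: imqyw kuywd qdpft zlcz anvfe lowxk tilfv yvqf himjl pex
Hunk 3: at line 5 remove [tilfv,yvqf] add [wrm,pnvag,bnwq] -> 11 lines: imqyw kuywd qdpft zlcz anvfe lowxk wrm pnvag bnwq himjl pex
Hunk 4: at line 5 remove [lowxk,wrm,pnvag] add [sxa] -> 9 lines: imqyw kuywd qdpft zlcz anvfe sxa bnwq himjl pex
Hunk 5: at line 2 remove [zlcz,anvfe,sxa] add [dda,xcbmm,naj] -> 9 lines: imqyw kuywd qdpft dda xcbmm naj bnwq himjl pex
Hunk 6: at line 6 remove [bnwq] add [unbz,tsdfn] -> 10 lines: imqyw kuywd qdpft dda xcbmm naj unbz tsdfn himjl pex
Hunk 7: at line 1 remove [qdpft] add [eklr] -> 10 lines: imqyw kuywd eklr dda xcbmm naj unbz tsdfn himjl pex
Final line count: 10

Answer: 10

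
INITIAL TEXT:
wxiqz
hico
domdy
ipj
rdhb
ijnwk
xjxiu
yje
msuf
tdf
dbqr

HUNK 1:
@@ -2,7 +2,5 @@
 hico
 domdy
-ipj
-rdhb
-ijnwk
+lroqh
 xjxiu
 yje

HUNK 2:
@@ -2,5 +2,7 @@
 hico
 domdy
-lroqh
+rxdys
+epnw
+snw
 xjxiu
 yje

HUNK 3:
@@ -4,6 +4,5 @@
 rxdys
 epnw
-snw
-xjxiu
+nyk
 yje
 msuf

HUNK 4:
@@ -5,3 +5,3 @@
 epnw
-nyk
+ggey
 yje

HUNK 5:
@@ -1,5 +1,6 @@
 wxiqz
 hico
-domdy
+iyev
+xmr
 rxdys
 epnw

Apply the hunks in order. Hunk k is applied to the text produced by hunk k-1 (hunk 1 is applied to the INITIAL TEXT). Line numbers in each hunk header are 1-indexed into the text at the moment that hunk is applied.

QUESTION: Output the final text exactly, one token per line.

Hunk 1: at line 2 remove [ipj,rdhb,ijnwk] add [lroqh] -> 9 lines: wxiqz hico domdy lroqh xjxiu yje msuf tdf dbqr
Hunk 2: at line 2 remove [lroqh] add [rxdys,epnw,snw] -> 11 lines: wxiqz hico domdy rxdys epnw snw xjxiu yje msuf tdf dbqr
Hunk 3: at line 4 remove [snw,xjxiu] add [nyk] -> 10 lines: wxiqz hico domdy rxdys epnw nyk yje msuf tdf dbqr
Hunk 4: at line 5 remove [nyk] add [ggey] -> 10 lines: wxiqz hico domdy rxdys epnw ggey yje msuf tdf dbqr
Hunk 5: at line 1 remove [domdy] add [iyev,xmr] -> 11 lines: wxiqz hico iyev xmr rxdys epnw ggey yje msuf tdf dbqr

Answer: wxiqz
hico
iyev
xmr
rxdys
epnw
ggey
yje
msuf
tdf
dbqr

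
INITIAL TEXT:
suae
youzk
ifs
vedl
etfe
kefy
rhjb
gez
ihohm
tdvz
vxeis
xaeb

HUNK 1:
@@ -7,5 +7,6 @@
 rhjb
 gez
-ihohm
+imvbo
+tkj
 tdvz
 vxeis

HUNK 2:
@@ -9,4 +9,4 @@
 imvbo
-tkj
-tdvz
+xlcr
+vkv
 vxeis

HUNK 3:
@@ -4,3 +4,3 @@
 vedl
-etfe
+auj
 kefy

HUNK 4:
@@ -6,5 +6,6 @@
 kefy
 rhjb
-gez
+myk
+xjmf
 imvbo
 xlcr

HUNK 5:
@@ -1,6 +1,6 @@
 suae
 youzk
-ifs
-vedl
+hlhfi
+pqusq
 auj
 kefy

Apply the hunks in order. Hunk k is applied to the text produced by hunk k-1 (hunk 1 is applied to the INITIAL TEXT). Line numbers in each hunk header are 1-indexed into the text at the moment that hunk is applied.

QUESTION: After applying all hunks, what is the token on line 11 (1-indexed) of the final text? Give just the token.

Answer: xlcr

Derivation:
Hunk 1: at line 7 remove [ihohm] add [imvbo,tkj] -> 13 lines: suae youzk ifs vedl etfe kefy rhjb gez imvbo tkj tdvz vxeis xaeb
Hunk 2: at line 9 remove [tkj,tdvz] add [xlcr,vkv] -> 13 lines: suae youzk ifs vedl etfe kefy rhjb gez imvbo xlcr vkv vxeis xaeb
Hunk 3: at line 4 remove [etfe] add [auj] -> 13 lines: suae youzk ifs vedl auj kefy rhjb gez imvbo xlcr vkv vxeis xaeb
Hunk 4: at line 6 remove [gez] add [myk,xjmf] -> 14 lines: suae youzk ifs vedl auj kefy rhjb myk xjmf imvbo xlcr vkv vxeis xaeb
Hunk 5: at line 1 remove [ifs,vedl] add [hlhfi,pqusq] -> 14 lines: suae youzk hlhfi pqusq auj kefy rhjb myk xjmf imvbo xlcr vkv vxeis xaeb
Final line 11: xlcr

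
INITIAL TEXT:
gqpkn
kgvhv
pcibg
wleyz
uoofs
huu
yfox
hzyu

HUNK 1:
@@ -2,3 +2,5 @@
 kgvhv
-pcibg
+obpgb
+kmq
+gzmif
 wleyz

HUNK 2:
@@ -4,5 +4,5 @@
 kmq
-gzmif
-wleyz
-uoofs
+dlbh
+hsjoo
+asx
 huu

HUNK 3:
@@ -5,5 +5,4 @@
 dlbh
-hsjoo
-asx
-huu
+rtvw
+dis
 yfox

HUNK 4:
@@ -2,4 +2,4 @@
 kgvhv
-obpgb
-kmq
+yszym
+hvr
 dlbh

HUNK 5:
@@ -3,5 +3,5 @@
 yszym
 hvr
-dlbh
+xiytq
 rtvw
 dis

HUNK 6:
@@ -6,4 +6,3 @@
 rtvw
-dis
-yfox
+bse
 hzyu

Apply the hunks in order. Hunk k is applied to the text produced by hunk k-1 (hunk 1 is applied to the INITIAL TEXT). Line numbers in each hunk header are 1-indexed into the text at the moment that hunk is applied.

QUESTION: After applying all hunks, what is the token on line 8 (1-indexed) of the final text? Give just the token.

Answer: hzyu

Derivation:
Hunk 1: at line 2 remove [pcibg] add [obpgb,kmq,gzmif] -> 10 lines: gqpkn kgvhv obpgb kmq gzmif wleyz uoofs huu yfox hzyu
Hunk 2: at line 4 remove [gzmif,wleyz,uoofs] add [dlbh,hsjoo,asx] -> 10 lines: gqpkn kgvhv obpgb kmq dlbh hsjoo asx huu yfox hzyu
Hunk 3: at line 5 remove [hsjoo,asx,huu] add [rtvw,dis] -> 9 lines: gqpkn kgvhv obpgb kmq dlbh rtvw dis yfox hzyu
Hunk 4: at line 2 remove [obpgb,kmq] add [yszym,hvr] -> 9 lines: gqpkn kgvhv yszym hvr dlbh rtvw dis yfox hzyu
Hunk 5: at line 3 remove [dlbh] add [xiytq] -> 9 lines: gqpkn kgvhv yszym hvr xiytq rtvw dis yfox hzyu
Hunk 6: at line 6 remove [dis,yfox] add [bse] -> 8 lines: gqpkn kgvhv yszym hvr xiytq rtvw bse hzyu
Final line 8: hzyu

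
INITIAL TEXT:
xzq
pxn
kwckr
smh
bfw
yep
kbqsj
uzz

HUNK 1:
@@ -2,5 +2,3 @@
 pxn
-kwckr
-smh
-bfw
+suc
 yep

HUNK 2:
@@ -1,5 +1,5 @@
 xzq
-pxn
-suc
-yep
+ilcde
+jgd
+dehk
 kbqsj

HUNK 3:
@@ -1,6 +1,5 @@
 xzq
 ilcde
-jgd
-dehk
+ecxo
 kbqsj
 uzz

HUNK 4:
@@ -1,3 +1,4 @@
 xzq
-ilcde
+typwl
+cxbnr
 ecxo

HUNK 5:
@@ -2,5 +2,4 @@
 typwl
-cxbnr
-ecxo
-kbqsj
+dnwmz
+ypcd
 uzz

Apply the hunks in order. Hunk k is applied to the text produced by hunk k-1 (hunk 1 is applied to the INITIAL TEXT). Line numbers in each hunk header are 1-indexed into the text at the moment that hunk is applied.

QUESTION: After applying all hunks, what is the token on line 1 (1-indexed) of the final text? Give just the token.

Hunk 1: at line 2 remove [kwckr,smh,bfw] add [suc] -> 6 lines: xzq pxn suc yep kbqsj uzz
Hunk 2: at line 1 remove [pxn,suc,yep] add [ilcde,jgd,dehk] -> 6 lines: xzq ilcde jgd dehk kbqsj uzz
Hunk 3: at line 1 remove [jgd,dehk] add [ecxo] -> 5 lines: xzq ilcde ecxo kbqsj uzz
Hunk 4: at line 1 remove [ilcde] add [typwl,cxbnr] -> 6 lines: xzq typwl cxbnr ecxo kbqsj uzz
Hunk 5: at line 2 remove [cxbnr,ecxo,kbqsj] add [dnwmz,ypcd] -> 5 lines: xzq typwl dnwmz ypcd uzz
Final line 1: xzq

Answer: xzq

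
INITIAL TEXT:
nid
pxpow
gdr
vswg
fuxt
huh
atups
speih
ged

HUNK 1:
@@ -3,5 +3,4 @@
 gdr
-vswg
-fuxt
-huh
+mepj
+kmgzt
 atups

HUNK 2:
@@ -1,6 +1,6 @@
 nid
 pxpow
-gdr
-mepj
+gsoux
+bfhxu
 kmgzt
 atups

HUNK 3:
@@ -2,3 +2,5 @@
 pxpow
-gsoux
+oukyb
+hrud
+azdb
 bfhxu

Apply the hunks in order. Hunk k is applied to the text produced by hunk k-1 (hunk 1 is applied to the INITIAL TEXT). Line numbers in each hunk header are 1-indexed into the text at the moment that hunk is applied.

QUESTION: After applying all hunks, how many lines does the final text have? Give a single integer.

Hunk 1: at line 3 remove [vswg,fuxt,huh] add [mepj,kmgzt] -> 8 lines: nid pxpow gdr mepj kmgzt atups speih ged
Hunk 2: at line 1 remove [gdr,mepj] add [gsoux,bfhxu] -> 8 lines: nid pxpow gsoux bfhxu kmgzt atups speih ged
Hunk 3: at line 2 remove [gsoux] add [oukyb,hrud,azdb] -> 10 lines: nid pxpow oukyb hrud azdb bfhxu kmgzt atups speih ged
Final line count: 10

Answer: 10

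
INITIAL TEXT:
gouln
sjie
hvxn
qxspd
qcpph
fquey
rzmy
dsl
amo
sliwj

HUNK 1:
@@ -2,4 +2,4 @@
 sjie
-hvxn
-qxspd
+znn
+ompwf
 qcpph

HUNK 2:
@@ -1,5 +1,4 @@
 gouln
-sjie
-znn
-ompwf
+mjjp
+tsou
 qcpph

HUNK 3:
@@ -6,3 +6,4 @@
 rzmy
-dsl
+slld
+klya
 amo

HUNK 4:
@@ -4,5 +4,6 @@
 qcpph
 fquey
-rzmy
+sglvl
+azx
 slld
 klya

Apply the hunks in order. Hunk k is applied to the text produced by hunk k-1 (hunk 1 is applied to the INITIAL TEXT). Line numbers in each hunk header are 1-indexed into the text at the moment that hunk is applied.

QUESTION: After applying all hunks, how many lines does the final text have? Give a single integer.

Answer: 11

Derivation:
Hunk 1: at line 2 remove [hvxn,qxspd] add [znn,ompwf] -> 10 lines: gouln sjie znn ompwf qcpph fquey rzmy dsl amo sliwj
Hunk 2: at line 1 remove [sjie,znn,ompwf] add [mjjp,tsou] -> 9 lines: gouln mjjp tsou qcpph fquey rzmy dsl amo sliwj
Hunk 3: at line 6 remove [dsl] add [slld,klya] -> 10 lines: gouln mjjp tsou qcpph fquey rzmy slld klya amo sliwj
Hunk 4: at line 4 remove [rzmy] add [sglvl,azx] -> 11 lines: gouln mjjp tsou qcpph fquey sglvl azx slld klya amo sliwj
Final line count: 11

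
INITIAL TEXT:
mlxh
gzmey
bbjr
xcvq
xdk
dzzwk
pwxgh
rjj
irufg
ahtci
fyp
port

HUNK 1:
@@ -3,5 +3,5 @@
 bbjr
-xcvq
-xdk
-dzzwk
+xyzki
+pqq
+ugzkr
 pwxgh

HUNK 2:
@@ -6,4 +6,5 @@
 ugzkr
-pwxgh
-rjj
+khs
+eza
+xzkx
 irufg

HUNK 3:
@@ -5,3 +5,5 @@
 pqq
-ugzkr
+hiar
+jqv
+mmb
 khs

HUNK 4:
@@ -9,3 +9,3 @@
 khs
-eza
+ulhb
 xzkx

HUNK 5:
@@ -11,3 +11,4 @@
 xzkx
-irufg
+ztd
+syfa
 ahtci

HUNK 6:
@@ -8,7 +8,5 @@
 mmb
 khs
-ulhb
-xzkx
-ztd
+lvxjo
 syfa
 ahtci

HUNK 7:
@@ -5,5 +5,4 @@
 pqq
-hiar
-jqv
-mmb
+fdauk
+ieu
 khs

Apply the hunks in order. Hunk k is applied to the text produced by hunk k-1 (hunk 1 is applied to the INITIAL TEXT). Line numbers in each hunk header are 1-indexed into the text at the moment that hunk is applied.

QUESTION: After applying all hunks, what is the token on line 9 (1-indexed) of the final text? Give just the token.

Hunk 1: at line 3 remove [xcvq,xdk,dzzwk] add [xyzki,pqq,ugzkr] -> 12 lines: mlxh gzmey bbjr xyzki pqq ugzkr pwxgh rjj irufg ahtci fyp port
Hunk 2: at line 6 remove [pwxgh,rjj] add [khs,eza,xzkx] -> 13 lines: mlxh gzmey bbjr xyzki pqq ugzkr khs eza xzkx irufg ahtci fyp port
Hunk 3: at line 5 remove [ugzkr] add [hiar,jqv,mmb] -> 15 lines: mlxh gzmey bbjr xyzki pqq hiar jqv mmb khs eza xzkx irufg ahtci fyp port
Hunk 4: at line 9 remove [eza] add [ulhb] -> 15 lines: mlxh gzmey bbjr xyzki pqq hiar jqv mmb khs ulhb xzkx irufg ahtci fyp port
Hunk 5: at line 11 remove [irufg] add [ztd,syfa] -> 16 lines: mlxh gzmey bbjr xyzki pqq hiar jqv mmb khs ulhb xzkx ztd syfa ahtci fyp port
Hunk 6: at line 8 remove [ulhb,xzkx,ztd] add [lvxjo] -> 14 lines: mlxh gzmey bbjr xyzki pqq hiar jqv mmb khs lvxjo syfa ahtci fyp port
Hunk 7: at line 5 remove [hiar,jqv,mmb] add [fdauk,ieu] -> 13 lines: mlxh gzmey bbjr xyzki pqq fdauk ieu khs lvxjo syfa ahtci fyp port
Final line 9: lvxjo

Answer: lvxjo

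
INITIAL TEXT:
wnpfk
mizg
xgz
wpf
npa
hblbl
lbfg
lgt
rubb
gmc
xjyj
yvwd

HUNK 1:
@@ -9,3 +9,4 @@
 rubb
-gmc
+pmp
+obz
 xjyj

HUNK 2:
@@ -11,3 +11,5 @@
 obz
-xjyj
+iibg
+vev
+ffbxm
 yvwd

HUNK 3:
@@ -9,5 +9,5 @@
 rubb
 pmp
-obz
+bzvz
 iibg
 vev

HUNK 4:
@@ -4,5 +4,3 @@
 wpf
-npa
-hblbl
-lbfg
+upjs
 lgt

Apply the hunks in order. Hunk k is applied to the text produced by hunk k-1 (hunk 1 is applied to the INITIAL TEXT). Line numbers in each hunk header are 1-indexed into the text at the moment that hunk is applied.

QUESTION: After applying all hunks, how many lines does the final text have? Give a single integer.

Answer: 13

Derivation:
Hunk 1: at line 9 remove [gmc] add [pmp,obz] -> 13 lines: wnpfk mizg xgz wpf npa hblbl lbfg lgt rubb pmp obz xjyj yvwd
Hunk 2: at line 11 remove [xjyj] add [iibg,vev,ffbxm] -> 15 lines: wnpfk mizg xgz wpf npa hblbl lbfg lgt rubb pmp obz iibg vev ffbxm yvwd
Hunk 3: at line 9 remove [obz] add [bzvz] -> 15 lines: wnpfk mizg xgz wpf npa hblbl lbfg lgt rubb pmp bzvz iibg vev ffbxm yvwd
Hunk 4: at line 4 remove [npa,hblbl,lbfg] add [upjs] -> 13 lines: wnpfk mizg xgz wpf upjs lgt rubb pmp bzvz iibg vev ffbxm yvwd
Final line count: 13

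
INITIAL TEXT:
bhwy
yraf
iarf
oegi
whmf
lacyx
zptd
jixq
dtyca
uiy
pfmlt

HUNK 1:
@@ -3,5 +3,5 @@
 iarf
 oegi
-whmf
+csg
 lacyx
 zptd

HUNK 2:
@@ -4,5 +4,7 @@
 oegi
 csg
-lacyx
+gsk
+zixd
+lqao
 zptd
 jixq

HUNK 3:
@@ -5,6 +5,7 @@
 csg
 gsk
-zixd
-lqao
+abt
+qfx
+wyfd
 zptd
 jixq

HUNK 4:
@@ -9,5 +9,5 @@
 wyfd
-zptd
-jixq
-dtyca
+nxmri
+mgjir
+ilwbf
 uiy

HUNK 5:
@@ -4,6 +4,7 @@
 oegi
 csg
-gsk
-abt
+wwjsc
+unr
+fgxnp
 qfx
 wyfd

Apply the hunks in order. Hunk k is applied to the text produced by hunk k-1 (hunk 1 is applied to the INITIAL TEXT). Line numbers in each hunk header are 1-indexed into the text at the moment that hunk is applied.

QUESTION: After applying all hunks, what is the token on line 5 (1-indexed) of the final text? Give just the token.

Answer: csg

Derivation:
Hunk 1: at line 3 remove [whmf] add [csg] -> 11 lines: bhwy yraf iarf oegi csg lacyx zptd jixq dtyca uiy pfmlt
Hunk 2: at line 4 remove [lacyx] add [gsk,zixd,lqao] -> 13 lines: bhwy yraf iarf oegi csg gsk zixd lqao zptd jixq dtyca uiy pfmlt
Hunk 3: at line 5 remove [zixd,lqao] add [abt,qfx,wyfd] -> 14 lines: bhwy yraf iarf oegi csg gsk abt qfx wyfd zptd jixq dtyca uiy pfmlt
Hunk 4: at line 9 remove [zptd,jixq,dtyca] add [nxmri,mgjir,ilwbf] -> 14 lines: bhwy yraf iarf oegi csg gsk abt qfx wyfd nxmri mgjir ilwbf uiy pfmlt
Hunk 5: at line 4 remove [gsk,abt] add [wwjsc,unr,fgxnp] -> 15 lines: bhwy yraf iarf oegi csg wwjsc unr fgxnp qfx wyfd nxmri mgjir ilwbf uiy pfmlt
Final line 5: csg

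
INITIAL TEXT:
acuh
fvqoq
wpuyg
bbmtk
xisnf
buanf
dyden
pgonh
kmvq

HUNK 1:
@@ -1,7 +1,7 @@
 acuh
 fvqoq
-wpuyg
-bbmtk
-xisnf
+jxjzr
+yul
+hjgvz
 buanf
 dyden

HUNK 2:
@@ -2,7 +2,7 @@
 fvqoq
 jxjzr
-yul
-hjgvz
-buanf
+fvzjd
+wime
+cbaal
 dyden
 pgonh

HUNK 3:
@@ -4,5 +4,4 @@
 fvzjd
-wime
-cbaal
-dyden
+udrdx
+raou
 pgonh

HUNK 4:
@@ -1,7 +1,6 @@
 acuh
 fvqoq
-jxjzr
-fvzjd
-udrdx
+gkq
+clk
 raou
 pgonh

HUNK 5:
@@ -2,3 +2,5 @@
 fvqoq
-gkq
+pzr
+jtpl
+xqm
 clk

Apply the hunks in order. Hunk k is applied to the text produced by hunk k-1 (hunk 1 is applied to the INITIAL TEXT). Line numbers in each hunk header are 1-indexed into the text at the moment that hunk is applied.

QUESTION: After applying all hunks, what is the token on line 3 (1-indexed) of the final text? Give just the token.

Answer: pzr

Derivation:
Hunk 1: at line 1 remove [wpuyg,bbmtk,xisnf] add [jxjzr,yul,hjgvz] -> 9 lines: acuh fvqoq jxjzr yul hjgvz buanf dyden pgonh kmvq
Hunk 2: at line 2 remove [yul,hjgvz,buanf] add [fvzjd,wime,cbaal] -> 9 lines: acuh fvqoq jxjzr fvzjd wime cbaal dyden pgonh kmvq
Hunk 3: at line 4 remove [wime,cbaal,dyden] add [udrdx,raou] -> 8 lines: acuh fvqoq jxjzr fvzjd udrdx raou pgonh kmvq
Hunk 4: at line 1 remove [jxjzr,fvzjd,udrdx] add [gkq,clk] -> 7 lines: acuh fvqoq gkq clk raou pgonh kmvq
Hunk 5: at line 2 remove [gkq] add [pzr,jtpl,xqm] -> 9 lines: acuh fvqoq pzr jtpl xqm clk raou pgonh kmvq
Final line 3: pzr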